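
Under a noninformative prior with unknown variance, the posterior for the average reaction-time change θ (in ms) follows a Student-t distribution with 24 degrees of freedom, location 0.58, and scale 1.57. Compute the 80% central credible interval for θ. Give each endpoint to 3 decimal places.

The t_24 distribution is symmetric; the 80% interval is 0.58 ± t·1.57 with t_{0.9,24} = 1.318.
Half-width: 1.318 × 1.57 = 2.069.
0.58 − 2.069 = -1.489; 0.58 + 2.069 = 2.649.

[-1.489, 2.649]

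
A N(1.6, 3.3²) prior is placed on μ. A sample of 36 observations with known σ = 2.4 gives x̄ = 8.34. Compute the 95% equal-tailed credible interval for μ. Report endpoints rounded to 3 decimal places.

Posterior precision = 1/3.3² + 36/2.4² = 0.0918 + 6.2500 = 6.3418, so posterior SD = 0.3971.
Posterior mean = (1.6/3.3² + 36·8.34/2.4²) / 6.3418 = 8.2424.
Interval: 8.2424 ± 1.960 × 0.3971 → [7.464, 9.021].

[7.464, 9.021]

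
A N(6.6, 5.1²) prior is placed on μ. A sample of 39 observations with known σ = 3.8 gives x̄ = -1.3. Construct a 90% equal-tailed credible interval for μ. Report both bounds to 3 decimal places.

[-2.183, -0.195]

Posterior precision = 1/5.1² + 39/3.8² = 0.0384 + 2.7008 = 2.7393, so posterior SD = 0.6042.
Posterior mean = (6.6/5.1² + 39·-1.3/3.8²) / 2.7393 = -1.1891.
Interval: -1.1891 ± 1.645 × 0.6042 → [-2.183, -0.195].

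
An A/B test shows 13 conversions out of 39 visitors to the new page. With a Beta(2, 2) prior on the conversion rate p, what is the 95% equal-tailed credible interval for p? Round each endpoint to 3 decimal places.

Posterior: Beta(2+13, 2+26) = Beta(15, 28).
Equal-tailed 95% interval: the 0.025 and 0.975 quantiles of Beta(15, 28).
Posterior mean ≈ 0.349, SD ≈ 0.072; a Normal approximation gives roughly [0.208, 0.490].
Exact: F⁻¹(0.025) = 0.216; F⁻¹(0.975) = 0.495.

[0.216, 0.495]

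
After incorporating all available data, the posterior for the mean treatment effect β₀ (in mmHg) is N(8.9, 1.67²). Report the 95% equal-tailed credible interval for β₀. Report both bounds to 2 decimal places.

[5.63, 12.17]

The posterior is symmetric, so the 95% equal-tailed interval is β₀ = 8.9 ± z·1.67 with z = 1.960.
Half-width: 1.960 × 1.67 = 3.27.
8.9 − 3.27 = 5.63; 8.9 + 3.27 = 12.17.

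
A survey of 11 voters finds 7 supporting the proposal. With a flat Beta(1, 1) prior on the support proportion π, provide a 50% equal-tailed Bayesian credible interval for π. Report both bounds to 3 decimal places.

[0.527, 0.710]

Posterior: Beta(1+7, 1+4) = Beta(8, 5).
Equal-tailed 50% interval: the 0.25 and 0.75 quantiles of Beta(8, 5).
Posterior mean ≈ 0.615, SD ≈ 0.130; a Normal approximation gives roughly [0.528, 0.703].
Exact: F⁻¹(0.25) = 0.527; F⁻¹(0.75) = 0.710.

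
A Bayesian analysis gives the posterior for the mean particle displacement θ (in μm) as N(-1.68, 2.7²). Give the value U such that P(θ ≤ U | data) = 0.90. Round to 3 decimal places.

1.780

Need U with P(θ ≤ U) = 0.90: U = -1.68 + z_{0.1}·2.7.
z = 1.282; U = -1.68 + 1.282 × 2.7 = 1.780.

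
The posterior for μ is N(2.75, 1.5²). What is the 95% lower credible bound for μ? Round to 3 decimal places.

0.283

Need L with P(μ ≥ L) = 0.95: L = 2.75 − z_{0.05}·1.5.
z = 1.645; L = 2.75 − 1.645 × 1.5 = 0.283.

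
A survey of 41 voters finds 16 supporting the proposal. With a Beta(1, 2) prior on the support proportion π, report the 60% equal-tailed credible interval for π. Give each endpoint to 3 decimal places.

[0.324, 0.448]

Posterior: Beta(1+16, 2+25) = Beta(17, 27).
Equal-tailed 60% interval: the 0.2 and 0.8 quantiles of Beta(17, 27).
Posterior mean ≈ 0.386, SD ≈ 0.073; a Normal approximation gives roughly [0.325, 0.447].
Exact: F⁻¹(0.2) = 0.324; F⁻¹(0.8) = 0.448.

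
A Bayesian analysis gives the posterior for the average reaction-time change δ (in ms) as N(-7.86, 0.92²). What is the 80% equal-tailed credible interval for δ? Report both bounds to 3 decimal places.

[-9.039, -6.681]

The posterior is symmetric, so the 80% equal-tailed interval is δ = -7.86 ± z·0.92 with z = 1.282.
Half-width: 1.282 × 0.92 = 1.179.
-7.86 − 1.179 = -9.039; -7.86 + 1.179 = -6.681.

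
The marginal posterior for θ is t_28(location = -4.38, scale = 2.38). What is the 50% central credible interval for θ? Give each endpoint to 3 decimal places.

The t_28 distribution is symmetric; the 50% interval is -4.38 ± t·2.38 with t_{0.75,28} = 0.683.
Half-width: 0.683 × 2.38 = 1.626.
-4.38 − 1.626 = -6.006; -4.38 + 1.626 = -2.754.

[-6.006, -2.754]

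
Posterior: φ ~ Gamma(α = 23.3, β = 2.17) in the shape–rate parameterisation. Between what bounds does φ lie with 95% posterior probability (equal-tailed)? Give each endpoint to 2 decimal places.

Posterior: Gamma(shape 23.3, rate 2.17).
Equal-tailed 95% interval: Gamma(23.3, 2.17) quantiles at 0.025 and 0.975.
Posterior mean ≈ 10.74, SD ≈ 2.22; a Normal approximation gives roughly [6.38, 15.10].
Exact: lower = 6.83; upper = 15.52.

[6.83, 15.52]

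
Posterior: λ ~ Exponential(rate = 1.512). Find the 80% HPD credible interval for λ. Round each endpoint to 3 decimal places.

[0.000, 1.064]

The exponential density is strictly decreasing on [0, ∞), so the HPD interval is anchored at 0: [0, q] with P(λ ≤ q) = 0.80.
q = −ln(1 − 0.80) / 1.512 = 1.6094 / 1.512 = 1.064.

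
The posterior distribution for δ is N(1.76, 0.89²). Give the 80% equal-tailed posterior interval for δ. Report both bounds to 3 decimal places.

The posterior is symmetric, so the 80% equal-tailed interval is δ = 1.76 ± z·0.89 with z = 1.282.
Half-width: 1.282 × 0.89 = 1.141.
1.76 − 1.141 = 0.619; 1.76 + 1.141 = 2.901.

[0.619, 2.901]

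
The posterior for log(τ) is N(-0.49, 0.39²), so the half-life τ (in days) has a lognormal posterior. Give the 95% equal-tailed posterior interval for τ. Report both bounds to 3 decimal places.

On the log scale the 95% interval is -0.49 ± 1.960 × 0.39 = [-1.2544, 0.2744].
Exponentiate: [e^-1.2544, e^0.2744] = [0.285, 1.316].

[0.285, 1.316]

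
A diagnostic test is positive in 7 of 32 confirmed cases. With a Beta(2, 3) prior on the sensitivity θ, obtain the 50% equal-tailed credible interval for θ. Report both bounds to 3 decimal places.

[0.193, 0.288]

Posterior: Beta(2+7, 3+25) = Beta(9, 28).
Equal-tailed 50% interval: the 0.25 and 0.75 quantiles of Beta(9, 28).
Posterior mean ≈ 0.243, SD ≈ 0.070; a Normal approximation gives roughly [0.196, 0.290].
Exact: F⁻¹(0.25) = 0.193; F⁻¹(0.75) = 0.288.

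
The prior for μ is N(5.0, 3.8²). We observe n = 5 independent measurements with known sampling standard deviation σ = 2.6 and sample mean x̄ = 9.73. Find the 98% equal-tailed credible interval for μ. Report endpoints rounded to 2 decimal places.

Posterior precision = 1/3.8² + 5/2.6² = 0.0693 + 0.7396 = 0.8089, so posterior SD = 1.1119.
Posterior mean = (5.0/3.8² + 5·9.73/2.6²) / 0.8089 = 9.3251.
Interval: 9.3251 ± 2.326 × 1.1119 → [6.74, 11.91].

[6.74, 11.91]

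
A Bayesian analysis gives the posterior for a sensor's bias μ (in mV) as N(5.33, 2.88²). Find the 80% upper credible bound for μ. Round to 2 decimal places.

Need U with P(μ ≤ U) = 0.80: U = 5.33 + z_{0.2}·2.88.
z = 0.842; U = 5.33 + 0.842 × 2.88 = 7.75.

7.75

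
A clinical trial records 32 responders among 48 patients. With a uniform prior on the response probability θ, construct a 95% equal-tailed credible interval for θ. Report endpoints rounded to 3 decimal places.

[0.525, 0.783]

Posterior: Beta(1+32, 1+16) = Beta(33, 17).
Equal-tailed 95% interval: the 0.025 and 0.975 quantiles of Beta(33, 17).
Posterior mean ≈ 0.660, SD ≈ 0.066; a Normal approximation gives roughly [0.530, 0.790].
Exact: F⁻¹(0.025) = 0.525; F⁻¹(0.975) = 0.783.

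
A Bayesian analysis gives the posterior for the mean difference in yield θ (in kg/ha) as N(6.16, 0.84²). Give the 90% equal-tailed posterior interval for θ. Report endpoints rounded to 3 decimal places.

[4.778, 7.542]

The posterior is symmetric, so the 90% equal-tailed interval is θ = 6.16 ± z·0.84 with z = 1.645.
Half-width: 1.645 × 0.84 = 1.382.
6.16 − 1.382 = 4.778; 6.16 + 1.382 = 7.542.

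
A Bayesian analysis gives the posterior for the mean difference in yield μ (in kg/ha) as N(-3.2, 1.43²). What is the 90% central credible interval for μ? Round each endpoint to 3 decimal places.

[-5.552, -0.848]

The posterior is symmetric, so the 90% equal-tailed interval is μ = -3.2 ± z·1.43 with z = 1.645.
Half-width: 1.645 × 1.43 = 2.352.
-3.2 − 2.352 = -5.552; -3.2 + 2.352 = -0.848.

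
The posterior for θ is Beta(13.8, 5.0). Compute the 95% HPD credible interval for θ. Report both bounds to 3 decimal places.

The posterior is unimodal and skewed, so the HPD interval has equal density at both endpoints and is the shortest 95% interval.
Solving f(0.539) = f(0.915) with F(0.915) − F(0.539) = 0.95 gives [0.539, 0.915].
For comparison, the equal-tailed interval is [0.519, 0.902]; the HPD is narrower and shifted toward the mode.

[0.539, 0.915]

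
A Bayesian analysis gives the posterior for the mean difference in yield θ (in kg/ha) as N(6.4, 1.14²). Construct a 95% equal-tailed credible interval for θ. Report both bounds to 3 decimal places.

The posterior is symmetric, so the 95% equal-tailed interval is θ = 6.4 ± z·1.14 with z = 1.960.
Half-width: 1.960 × 1.14 = 2.234.
6.4 − 2.234 = 4.166; 6.4 + 2.234 = 8.634.

[4.166, 8.634]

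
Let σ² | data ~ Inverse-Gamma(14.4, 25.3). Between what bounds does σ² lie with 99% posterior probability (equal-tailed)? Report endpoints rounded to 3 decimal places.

[0.972, 3.896]

Inverse-Gamma(14.4, 25.3) quantiles: F⁻¹(0.005) and F⁻¹(0.995).
Equivalently, 1/σ² ~ Gamma(14.4, rate = 25.3); invert its 0.995 and 0.005 quantiles.
Posterior mean ≈ 1.888, SD ≈ 0.536; a Normal approximation gives roughly [0.507, 3.269].
Exact: lower = 0.972; upper = 3.896.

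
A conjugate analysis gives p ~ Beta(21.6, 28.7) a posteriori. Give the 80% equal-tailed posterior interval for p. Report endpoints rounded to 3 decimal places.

Posterior: Beta(21.6, 28.7).
Equal-tailed 80% interval: the 0.1 and 0.9 quantiles of Beta(21.6, 28.7).
Posterior mean ≈ 0.429, SD ≈ 0.069; a Normal approximation gives roughly [0.341, 0.518].
Exact: F⁻¹(0.1) = 0.341; F⁻¹(0.9) = 0.519.

[0.341, 0.519]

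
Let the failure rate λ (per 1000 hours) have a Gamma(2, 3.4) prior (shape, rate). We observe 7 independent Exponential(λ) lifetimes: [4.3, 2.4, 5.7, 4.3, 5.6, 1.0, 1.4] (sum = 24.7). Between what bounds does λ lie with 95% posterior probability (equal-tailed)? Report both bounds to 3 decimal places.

Posterior: Gamma(2+7, 3.4+24.7) = Gamma(9, 28.1) (shape, rate).
Equal-tailed 95% interval: Gamma(9, 28.1) quantiles at 0.025 and 0.975.
Posterior mean ≈ 0.320, SD ≈ 0.107; a Normal approximation gives roughly [0.111, 0.530].
Exact: lower = 0.146; upper = 0.561.

[0.146, 0.561]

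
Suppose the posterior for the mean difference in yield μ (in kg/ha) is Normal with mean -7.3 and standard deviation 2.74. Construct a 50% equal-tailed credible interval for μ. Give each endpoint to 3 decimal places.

The posterior is symmetric, so the 50% equal-tailed interval is μ = -7.3 ± z·2.74 with z = 0.674.
Half-width: 0.674 × 2.74 = 1.848.
-7.3 − 1.848 = -9.148; -7.3 + 1.848 = -5.452.

[-9.148, -5.452]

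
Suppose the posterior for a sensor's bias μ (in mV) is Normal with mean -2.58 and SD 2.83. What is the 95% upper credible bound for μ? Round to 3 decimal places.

Need U with P(μ ≤ U) = 0.95: U = -2.58 + z_{0.05}·2.83.
z = 1.645; U = -2.58 + 1.645 × 2.83 = 2.075.

2.075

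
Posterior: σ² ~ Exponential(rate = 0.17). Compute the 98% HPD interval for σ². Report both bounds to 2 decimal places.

The exponential density is strictly decreasing on [0, ∞), so the HPD interval is anchored at 0: [0, q] with P(σ² ≤ q) = 0.98.
q = −ln(1 − 0.98) / 0.17 = 3.9120 / 0.17 = 23.01.

[0.00, 23.01]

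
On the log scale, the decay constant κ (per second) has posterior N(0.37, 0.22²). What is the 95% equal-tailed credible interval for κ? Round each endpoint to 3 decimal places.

[0.941, 2.228]

On the log scale the 95% interval is 0.37 ± 1.960 × 0.22 = [-0.0612, 0.8012].
Exponentiate: [e^-0.0612, e^0.8012] = [0.941, 2.228].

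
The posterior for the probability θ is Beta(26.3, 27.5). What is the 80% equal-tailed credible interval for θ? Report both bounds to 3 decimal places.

[0.402, 0.576]

Posterior: Beta(26.3, 27.5).
Equal-tailed 80% interval: the 0.1 and 0.9 quantiles of Beta(26.3, 27.5).
Posterior mean ≈ 0.489, SD ≈ 0.068; a Normal approximation gives roughly [0.402, 0.575].
Exact: F⁻¹(0.1) = 0.402; F⁻¹(0.9) = 0.576.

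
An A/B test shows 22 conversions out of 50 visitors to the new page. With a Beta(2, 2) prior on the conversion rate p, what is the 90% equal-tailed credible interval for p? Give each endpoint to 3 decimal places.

Posterior: Beta(2+22, 2+28) = Beta(24, 30).
Equal-tailed 90% interval: the 0.05 and 0.95 quantiles of Beta(24, 30).
Posterior mean ≈ 0.444, SD ≈ 0.067; a Normal approximation gives roughly [0.334, 0.555].
Exact: F⁻¹(0.05) = 0.335; F⁻¹(0.95) = 0.556.

[0.335, 0.556]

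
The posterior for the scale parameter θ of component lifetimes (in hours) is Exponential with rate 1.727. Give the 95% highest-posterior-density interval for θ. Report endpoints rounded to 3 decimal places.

The exponential density is strictly decreasing on [0, ∞), so the HPD interval is anchored at 0: [0, q] with P(θ ≤ q) = 0.95.
q = −ln(1 − 0.95) / 1.727 = 2.9957 / 1.727 = 1.735.

[0.000, 1.735]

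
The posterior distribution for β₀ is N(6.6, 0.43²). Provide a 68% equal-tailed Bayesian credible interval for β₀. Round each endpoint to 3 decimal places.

[6.172, 7.028]

The posterior is symmetric, so the 68% equal-tailed interval is β₀ = 6.6 ± z·0.43 with z = 0.994.
Half-width: 0.994 × 0.43 = 0.428.
6.6 − 0.428 = 6.172; 6.6 + 0.428 = 7.028.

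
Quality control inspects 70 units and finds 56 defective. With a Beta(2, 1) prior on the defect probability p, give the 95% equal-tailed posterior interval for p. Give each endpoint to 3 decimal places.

Posterior: Beta(2+56, 1+14) = Beta(58, 15).
Equal-tailed 95% interval: the 0.025 and 0.975 quantiles of Beta(58, 15).
Posterior mean ≈ 0.795, SD ≈ 0.047; a Normal approximation gives roughly [0.702, 0.887].
Exact: F⁻¹(0.025) = 0.695; F⁻¹(0.975) = 0.878.

[0.695, 0.878]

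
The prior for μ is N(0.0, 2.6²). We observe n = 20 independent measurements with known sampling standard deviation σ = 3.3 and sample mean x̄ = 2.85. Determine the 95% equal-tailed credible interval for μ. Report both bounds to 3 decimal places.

Posterior precision = 1/2.6² + 20/3.3² = 0.1479 + 1.8365 = 1.9845, so posterior SD = 0.7099.
Posterior mean = (0.0/2.6² + 20·2.85/3.3²) / 1.9845 = 2.6376.
Interval: 2.6376 ± 1.960 × 0.7099 → [1.246, 4.029].

[1.246, 4.029]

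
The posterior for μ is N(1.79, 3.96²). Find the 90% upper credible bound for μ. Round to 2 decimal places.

Need U with P(μ ≤ U) = 0.90: U = 1.79 + z_{0.1}·3.96.
z = 1.282; U = 1.79 + 1.282 × 3.96 = 6.86.

6.86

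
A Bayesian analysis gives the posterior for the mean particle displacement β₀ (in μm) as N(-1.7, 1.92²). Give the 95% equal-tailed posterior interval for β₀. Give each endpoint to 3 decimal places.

[-5.463, 2.063]

The posterior is symmetric, so the 95% equal-tailed interval is β₀ = -1.7 ± z·1.92 with z = 1.960.
Half-width: 1.960 × 1.92 = 3.763.
-1.7 − 3.763 = -5.463; -1.7 + 3.763 = 2.063.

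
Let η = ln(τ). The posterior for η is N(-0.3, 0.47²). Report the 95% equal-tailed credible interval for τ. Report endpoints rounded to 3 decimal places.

[0.295, 1.861]

On the log scale the 95% interval is -0.3 ± 1.960 × 0.47 = [-1.2212, 0.6212].
Exponentiate: [e^-1.2212, e^0.6212] = [0.295, 1.861].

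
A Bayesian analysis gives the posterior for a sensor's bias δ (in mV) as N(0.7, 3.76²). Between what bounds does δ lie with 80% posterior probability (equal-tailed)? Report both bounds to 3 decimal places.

[-4.119, 5.519]

The posterior is symmetric, so the 80% equal-tailed interval is δ = 0.7 ± z·3.76 with z = 1.282.
Half-width: 1.282 × 3.76 = 4.819.
0.7 − 4.819 = -4.119; 0.7 + 4.819 = 5.519.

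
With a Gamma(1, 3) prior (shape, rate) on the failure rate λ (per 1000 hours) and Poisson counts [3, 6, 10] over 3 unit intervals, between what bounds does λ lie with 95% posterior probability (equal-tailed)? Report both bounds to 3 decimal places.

Posterior: Gamma(1+19, 3+3) = Gamma(20, 6) (shape, rate).
Equal-tailed 95% interval: Gamma(20, 6) quantiles at 0.025 and 0.975.
Posterior mean ≈ 3.333, SD ≈ 0.745; a Normal approximation gives roughly [1.872, 4.794].
Exact: lower = 2.036; upper = 4.945.

[2.036, 4.945]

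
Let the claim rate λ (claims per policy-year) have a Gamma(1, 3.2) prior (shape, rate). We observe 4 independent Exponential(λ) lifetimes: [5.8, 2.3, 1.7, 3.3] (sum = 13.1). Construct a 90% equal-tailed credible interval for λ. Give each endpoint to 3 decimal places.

[0.121, 0.562]

Posterior: Gamma(1+4, 3.2+13.1) = Gamma(5, 16.3) (shape, rate).
Equal-tailed 90% interval: Gamma(5, 16.3) quantiles at 0.05 and 0.95.
Posterior mean ≈ 0.307, SD ≈ 0.137; a Normal approximation gives roughly [0.081, 0.532].
Exact: lower = 0.121; upper = 0.562.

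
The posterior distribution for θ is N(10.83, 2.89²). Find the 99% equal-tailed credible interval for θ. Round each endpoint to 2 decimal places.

[3.39, 18.27]

The posterior is symmetric, so the 99% equal-tailed interval is θ = 10.83 ± z·2.89 with z = 2.576.
Half-width: 2.576 × 2.89 = 7.44.
10.83 − 7.44 = 3.39; 10.83 + 7.44 = 18.27.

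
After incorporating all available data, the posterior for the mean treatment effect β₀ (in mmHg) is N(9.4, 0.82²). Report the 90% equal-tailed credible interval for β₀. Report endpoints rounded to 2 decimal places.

[8.05, 10.75]

The posterior is symmetric, so the 90% equal-tailed interval is β₀ = 9.4 ± z·0.82 with z = 1.645.
Half-width: 1.645 × 0.82 = 1.35.
9.4 − 1.35 = 8.05; 9.4 + 1.35 = 10.75.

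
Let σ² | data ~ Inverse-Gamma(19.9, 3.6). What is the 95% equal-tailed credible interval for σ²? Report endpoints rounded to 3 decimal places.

[0.122, 0.297]

Inverse-Gamma(19.9, 3.6) quantiles: F⁻¹(0.025) and F⁻¹(0.975).
Equivalently, 1/σ² ~ Gamma(19.9, rate = 3.6); invert its 0.975 and 0.025 quantiles.
Posterior mean ≈ 0.190, SD ≈ 0.045; a Normal approximation gives roughly [0.102, 0.279].
Exact: lower = 0.122; upper = 0.297.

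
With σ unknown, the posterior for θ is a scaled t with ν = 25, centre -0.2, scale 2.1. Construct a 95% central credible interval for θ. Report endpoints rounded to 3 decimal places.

The t_25 distribution is symmetric; the 95% interval is -0.2 ± t·2.1 with t_{0.975,25} = 2.060.
Half-width: 2.060 × 2.1 = 4.325.
-0.2 − 4.325 = -4.525; -0.2 + 4.325 = 4.125.

[-4.525, 4.125]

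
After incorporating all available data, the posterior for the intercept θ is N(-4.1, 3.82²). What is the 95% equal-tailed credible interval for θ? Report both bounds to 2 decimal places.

The posterior is symmetric, so the 95% equal-tailed interval is θ = -4.1 ± z·3.82 with z = 1.960.
Half-width: 1.960 × 3.82 = 7.49.
-4.1 − 7.49 = -11.59; -4.1 + 7.49 = 3.39.

[-11.59, 3.39]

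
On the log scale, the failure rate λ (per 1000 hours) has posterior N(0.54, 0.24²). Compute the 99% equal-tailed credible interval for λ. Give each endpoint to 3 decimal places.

On the log scale the 99% interval is 0.54 ± 2.576 × 0.24 = [-0.0782, 1.1582].
Exponentiate: [e^-0.0782, e^1.1582] = [0.925, 3.184].

[0.925, 3.184]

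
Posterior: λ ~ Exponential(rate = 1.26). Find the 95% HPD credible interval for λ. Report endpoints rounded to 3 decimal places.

The exponential density is strictly decreasing on [0, ∞), so the HPD interval is anchored at 0: [0, q] with P(λ ≤ q) = 0.95.
q = −ln(1 − 0.95) / 1.26 = 2.9957 / 1.26 = 2.378.

[0.000, 2.378]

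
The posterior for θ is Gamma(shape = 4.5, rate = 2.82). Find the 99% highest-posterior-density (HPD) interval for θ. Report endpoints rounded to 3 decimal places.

The posterior is unimodal and skewed, so the HPD interval has equal density at both endpoints and is the shortest 99% interval.
Solving f(0.199) = f(3.888) with F(3.888) − F(0.199) = 0.99 gives [0.199, 3.888].
For comparison, the equal-tailed interval is [0.308, 4.183]; the HPD is narrower and shifted toward the mode.

[0.199, 3.888]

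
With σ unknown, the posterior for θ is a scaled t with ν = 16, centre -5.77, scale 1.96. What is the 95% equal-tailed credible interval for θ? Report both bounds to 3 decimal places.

The t_16 distribution is symmetric; the 95% interval is -5.77 ± t·1.96 with t_{0.975,16} = 2.120.
Half-width: 2.120 × 1.96 = 4.155.
-5.77 − 4.155 = -9.925; -5.77 + 4.155 = -1.615.

[-9.925, -1.615]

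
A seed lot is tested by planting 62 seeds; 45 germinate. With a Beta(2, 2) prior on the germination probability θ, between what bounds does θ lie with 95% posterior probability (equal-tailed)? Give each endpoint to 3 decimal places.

[0.598, 0.814]

Posterior: Beta(2+45, 2+17) = Beta(47, 19).
Equal-tailed 95% interval: the 0.025 and 0.975 quantiles of Beta(47, 19).
Posterior mean ≈ 0.712, SD ≈ 0.055; a Normal approximation gives roughly [0.604, 0.821].
Exact: F⁻¹(0.025) = 0.598; F⁻¹(0.975) = 0.814.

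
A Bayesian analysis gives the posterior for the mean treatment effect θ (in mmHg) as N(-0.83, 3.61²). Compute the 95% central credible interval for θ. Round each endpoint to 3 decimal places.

[-7.905, 6.245]

The posterior is symmetric, so the 95% equal-tailed interval is θ = -0.83 ± z·3.61 with z = 1.960.
Half-width: 1.960 × 3.61 = 7.075.
-0.83 − 7.075 = -7.905; -0.83 + 7.075 = 6.245.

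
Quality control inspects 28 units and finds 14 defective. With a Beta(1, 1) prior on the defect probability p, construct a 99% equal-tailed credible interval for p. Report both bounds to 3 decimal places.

[0.276, 0.724]

Posterior: Beta(1+14, 1+14) = Beta(15, 15).
Equal-tailed 99% interval: the 0.005 and 0.995 quantiles of Beta(15, 15).
Posterior mean ≈ 0.500, SD ≈ 0.090; a Normal approximation gives roughly [0.269, 0.731].
Exact: F⁻¹(0.005) = 0.276; F⁻¹(0.995) = 0.724.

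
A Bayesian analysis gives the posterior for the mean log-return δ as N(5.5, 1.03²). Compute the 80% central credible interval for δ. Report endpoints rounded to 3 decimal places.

[4.180, 6.820]

The posterior is symmetric, so the 80% equal-tailed interval is δ = 5.5 ± z·1.03 with z = 1.282.
Half-width: 1.282 × 1.03 = 1.320.
5.5 − 1.320 = 4.180; 5.5 + 1.320 = 6.820.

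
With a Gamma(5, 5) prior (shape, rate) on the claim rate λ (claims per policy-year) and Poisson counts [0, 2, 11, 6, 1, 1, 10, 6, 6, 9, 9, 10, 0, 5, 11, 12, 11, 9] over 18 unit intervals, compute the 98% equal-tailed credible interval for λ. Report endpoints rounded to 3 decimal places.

Posterior: Gamma(5+119, 5+18) = Gamma(124, 23) (shape, rate).
Equal-tailed 98% interval: Gamma(124, 23) quantiles at 0.01 and 0.99.
Posterior mean ≈ 5.391, SD ≈ 0.484; a Normal approximation gives roughly [4.265, 6.518].
Exact: lower = 4.329; upper = 6.581.

[4.329, 6.581]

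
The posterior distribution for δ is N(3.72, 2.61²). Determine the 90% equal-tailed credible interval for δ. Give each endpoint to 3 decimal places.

[-0.573, 8.013]

The posterior is symmetric, so the 90% equal-tailed interval is δ = 3.72 ± z·2.61 with z = 1.645.
Half-width: 1.645 × 2.61 = 4.293.
3.72 − 4.293 = -0.573; 3.72 + 4.293 = 8.013.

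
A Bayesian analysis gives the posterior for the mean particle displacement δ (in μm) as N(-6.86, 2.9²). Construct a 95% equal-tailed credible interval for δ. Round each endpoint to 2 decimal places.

The posterior is symmetric, so the 95% equal-tailed interval is δ = -6.86 ± z·2.9 with z = 1.960.
Half-width: 1.960 × 2.9 = 5.68.
-6.86 − 5.68 = -12.54; -6.86 + 5.68 = -1.18.

[-12.54, -1.18]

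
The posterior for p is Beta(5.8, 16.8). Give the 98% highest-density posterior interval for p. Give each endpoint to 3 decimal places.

The posterior is unimodal and skewed, so the HPD interval has equal density at both endpoints and is the shortest 98% interval.
Solving f(0.073) = f(0.474) with F(0.474) − F(0.073) = 0.98 gives [0.073, 0.474].
For comparison, the equal-tailed interval is [0.084, 0.491]; the HPD is narrower and shifted toward the mode.

[0.073, 0.474]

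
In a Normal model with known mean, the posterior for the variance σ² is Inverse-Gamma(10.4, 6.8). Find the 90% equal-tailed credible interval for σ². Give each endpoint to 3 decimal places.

[0.420, 1.189]

Inverse-Gamma(10.4, 6.8) quantiles: F⁻¹(0.05) and F⁻¹(0.95).
Equivalently, 1/σ² ~ Gamma(10.4, rate = 6.8); invert its 0.95 and 0.05 quantiles.
Posterior mean ≈ 0.723, SD ≈ 0.250; a Normal approximation gives roughly [0.313, 1.134].
Exact: lower = 0.420; upper = 1.189.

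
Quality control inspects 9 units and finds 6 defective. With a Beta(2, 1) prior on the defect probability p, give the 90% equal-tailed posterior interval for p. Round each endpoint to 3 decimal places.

Posterior: Beta(2+6, 1+3) = Beta(8, 4).
Equal-tailed 90% interval: the 0.05 and 0.95 quantiles of Beta(8, 4).
Posterior mean ≈ 0.667, SD ≈ 0.131; a Normal approximation gives roughly [0.452, 0.882].
Exact: F⁻¹(0.05) = 0.436; F⁻¹(0.95) = 0.865.

[0.436, 0.865]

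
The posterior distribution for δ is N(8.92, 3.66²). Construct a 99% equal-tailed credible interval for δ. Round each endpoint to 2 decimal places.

[-0.51, 18.35]

The posterior is symmetric, so the 99% equal-tailed interval is δ = 8.92 ± z·3.66 with z = 2.576.
Half-width: 2.576 × 3.66 = 9.43.
8.92 − 9.43 = -0.51; 8.92 + 9.43 = 18.35.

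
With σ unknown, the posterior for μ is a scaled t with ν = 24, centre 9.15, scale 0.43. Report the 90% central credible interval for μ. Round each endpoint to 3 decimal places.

The t_24 distribution is symmetric; the 90% interval is 9.15 ± t·0.43 with t_{0.95,24} = 1.711.
Half-width: 1.711 × 0.43 = 0.736.
9.15 − 0.736 = 8.414; 9.15 + 0.736 = 9.886.

[8.414, 9.886]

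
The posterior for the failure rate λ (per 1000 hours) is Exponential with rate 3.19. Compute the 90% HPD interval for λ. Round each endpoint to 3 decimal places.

The exponential density is strictly decreasing on [0, ∞), so the HPD interval is anchored at 0: [0, q] with P(λ ≤ q) = 0.90.
q = −ln(1 − 0.90) / 3.19 = 2.3026 / 3.19 = 0.722.

[0.000, 0.722]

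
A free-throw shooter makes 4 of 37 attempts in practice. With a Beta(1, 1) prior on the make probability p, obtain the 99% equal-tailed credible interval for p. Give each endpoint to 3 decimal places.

[0.030, 0.296]

Posterior: Beta(1+4, 1+33) = Beta(5, 34).
Equal-tailed 99% interval: the 0.005 and 0.995 quantiles of Beta(5, 34).
Posterior mean ≈ 0.128, SD ≈ 0.053; a Normal approximation gives roughly [-0.008, 0.264].
Exact: F⁻¹(0.005) = 0.030; F⁻¹(0.995) = 0.296.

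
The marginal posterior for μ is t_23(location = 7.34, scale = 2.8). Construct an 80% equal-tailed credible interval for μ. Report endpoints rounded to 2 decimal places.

The t_23 distribution is symmetric; the 80% interval is 7.34 ± t·2.8 with t_{0.9,23} = 1.319.
Half-width: 1.319 × 2.8 = 3.69.
7.34 − 3.69 = 3.65; 7.34 + 3.69 = 11.03.

[3.65, 11.03]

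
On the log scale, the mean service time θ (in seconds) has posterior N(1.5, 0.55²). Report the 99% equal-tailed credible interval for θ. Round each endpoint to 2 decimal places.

On the log scale the 99% interval is 1.5 ± 2.576 × 0.55 = [0.0833, 2.9167].
Exponentiate: [e^0.0833, e^2.9167] = [1.09, 18.48].

[1.09, 18.48]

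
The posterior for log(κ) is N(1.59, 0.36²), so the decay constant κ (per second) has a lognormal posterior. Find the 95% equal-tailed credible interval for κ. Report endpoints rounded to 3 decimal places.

[2.422, 9.930]

On the log scale the 95% interval is 1.59 ± 1.960 × 0.36 = [0.8844, 2.2956].
Exponentiate: [e^0.8844, e^2.2956] = [2.422, 9.930].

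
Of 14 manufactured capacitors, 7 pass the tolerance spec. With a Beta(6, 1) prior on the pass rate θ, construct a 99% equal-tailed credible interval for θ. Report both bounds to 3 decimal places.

Posterior: Beta(6+7, 1+7) = Beta(13, 8).
Equal-tailed 99% interval: the 0.005 and 0.995 quantiles of Beta(13, 8).
Posterior mean ≈ 0.619, SD ≈ 0.104; a Normal approximation gives roughly [0.352, 0.886].
Exact: F⁻¹(0.005) = 0.343; F⁻¹(0.995) = 0.854.

[0.343, 0.854]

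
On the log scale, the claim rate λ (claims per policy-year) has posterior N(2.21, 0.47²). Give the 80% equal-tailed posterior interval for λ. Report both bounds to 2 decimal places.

[4.99, 16.65]

On the log scale the 80% interval is 2.21 ± 1.282 × 0.47 = [1.6077, 2.8123].
Exponentiate: [e^1.6077, e^2.8123] = [4.99, 16.65].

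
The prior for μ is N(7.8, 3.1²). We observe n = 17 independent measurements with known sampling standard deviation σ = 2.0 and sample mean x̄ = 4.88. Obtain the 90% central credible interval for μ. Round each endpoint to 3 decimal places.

Posterior precision = 1/3.1² + 17/2.0² = 0.1041 + 4.2500 = 4.3541, so posterior SD = 0.4792.
Posterior mean = (7.8/3.1² + 17·4.88/2.0²) / 4.3541 = 4.9498.
Interval: 4.9498 ± 1.645 × 0.4792 → [4.162, 5.738].

[4.162, 5.738]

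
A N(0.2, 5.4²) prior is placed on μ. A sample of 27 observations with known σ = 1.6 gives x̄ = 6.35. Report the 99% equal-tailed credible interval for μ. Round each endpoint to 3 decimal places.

[5.538, 7.122]

Posterior precision = 1/5.4² + 27/1.6² = 0.0343 + 10.5469 = 10.5812, so posterior SD = 0.3074.
Posterior mean = (0.2/5.4² + 27·6.35/1.6²) / 10.5812 = 6.3301.
Interval: 6.3301 ± 2.576 × 0.3074 → [5.538, 7.122].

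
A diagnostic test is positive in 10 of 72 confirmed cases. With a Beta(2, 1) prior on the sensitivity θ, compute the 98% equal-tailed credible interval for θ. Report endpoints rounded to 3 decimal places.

Posterior: Beta(2+10, 1+62) = Beta(12, 63).
Equal-tailed 98% interval: the 0.01 and 0.99 quantiles of Beta(12, 63).
Posterior mean ≈ 0.160, SD ≈ 0.042; a Normal approximation gives roughly [0.062, 0.258].
Exact: F⁻¹(0.01) = 0.076; F⁻¹(0.99) = 0.270.

[0.076, 0.270]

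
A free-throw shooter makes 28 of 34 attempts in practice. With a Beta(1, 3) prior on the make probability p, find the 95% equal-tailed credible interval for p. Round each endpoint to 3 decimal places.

[0.618, 0.882]

Posterior: Beta(1+28, 3+6) = Beta(29, 9).
Equal-tailed 95% interval: the 0.025 and 0.975 quantiles of Beta(29, 9).
Posterior mean ≈ 0.763, SD ≈ 0.068; a Normal approximation gives roughly [0.630, 0.897].
Exact: F⁻¹(0.025) = 0.618; F⁻¹(0.975) = 0.882.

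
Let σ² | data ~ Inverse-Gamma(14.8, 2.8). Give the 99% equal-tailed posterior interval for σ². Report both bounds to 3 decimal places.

Inverse-Gamma(14.8, 2.8) quantiles: F⁻¹(0.005) and F⁻¹(0.995).
Equivalently, 1/σ² ~ Gamma(14.8, rate = 2.8); invert its 0.995 and 0.005 quantiles.
Posterior mean ≈ 0.203, SD ≈ 0.057; a Normal approximation gives roughly [0.057, 0.349].
Exact: lower = 0.105; upper = 0.414.

[0.105, 0.414]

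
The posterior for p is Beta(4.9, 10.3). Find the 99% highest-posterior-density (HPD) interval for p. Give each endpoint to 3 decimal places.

[0.071, 0.629]

The posterior is unimodal and skewed, so the HPD interval has equal density at both endpoints and is the shortest 99% interval.
Solving f(0.071) = f(0.629) with F(0.629) − F(0.071) = 0.99 gives [0.071, 0.629].
For comparison, the equal-tailed interval is [0.082, 0.645]; the HPD is narrower and shifted toward the mode.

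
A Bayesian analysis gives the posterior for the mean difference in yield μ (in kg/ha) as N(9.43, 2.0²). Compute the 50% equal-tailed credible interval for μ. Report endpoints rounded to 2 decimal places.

[8.08, 10.78]

The posterior is symmetric, so the 50% equal-tailed interval is μ = 9.43 ± z·2.0 with z = 0.674.
Half-width: 0.674 × 2.0 = 1.35.
9.43 − 1.35 = 8.08; 9.43 + 1.35 = 10.78.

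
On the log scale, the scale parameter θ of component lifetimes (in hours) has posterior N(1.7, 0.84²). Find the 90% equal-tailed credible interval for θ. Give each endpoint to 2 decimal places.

On the log scale the 90% interval is 1.7 ± 1.645 × 0.84 = [0.3183, 3.0817].
Exponentiate: [e^0.3183, e^3.0817] = [1.37, 21.79].

[1.37, 21.79]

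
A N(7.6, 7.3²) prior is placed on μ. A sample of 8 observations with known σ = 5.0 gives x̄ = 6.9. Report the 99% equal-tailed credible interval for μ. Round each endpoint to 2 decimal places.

[2.51, 11.36]

Posterior precision = 1/7.3² + 8/5.0² = 0.0188 + 0.3200 = 0.3388, so posterior SD = 1.7181.
Posterior mean = (7.6/7.3² + 8·6.9/5.0²) / 0.3388 = 6.9388.
Interval: 6.9388 ± 2.576 × 1.7181 → [2.51, 11.36].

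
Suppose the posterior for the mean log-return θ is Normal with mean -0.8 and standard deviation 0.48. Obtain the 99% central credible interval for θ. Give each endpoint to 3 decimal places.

[-2.036, 0.436]

The posterior is symmetric, so the 99% equal-tailed interval is θ = -0.8 ± z·0.48 with z = 2.576.
Half-width: 2.576 × 0.48 = 1.236.
-0.8 − 1.236 = -2.036; -0.8 + 1.236 = 0.436.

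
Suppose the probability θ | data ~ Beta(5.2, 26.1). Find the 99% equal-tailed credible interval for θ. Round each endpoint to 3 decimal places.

[0.041, 0.369]

Posterior: Beta(5.2, 26.1).
Equal-tailed 99% interval: the 0.005 and 0.995 quantiles of Beta(5.2, 26.1).
Posterior mean ≈ 0.166, SD ≈ 0.065; a Normal approximation gives roughly [-0.003, 0.335].
Exact: F⁻¹(0.005) = 0.041; F⁻¹(0.995) = 0.369.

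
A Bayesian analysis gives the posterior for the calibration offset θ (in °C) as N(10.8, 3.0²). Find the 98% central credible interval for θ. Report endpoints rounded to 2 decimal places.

The posterior is symmetric, so the 98% equal-tailed interval is θ = 10.8 ± z·3.0 with z = 2.326.
Half-width: 2.326 × 3.0 = 6.98.
10.8 − 6.98 = 3.82; 10.8 + 6.98 = 17.78.

[3.82, 17.78]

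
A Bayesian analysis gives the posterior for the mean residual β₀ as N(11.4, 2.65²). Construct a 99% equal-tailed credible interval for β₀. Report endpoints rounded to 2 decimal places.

[4.57, 18.23]

The posterior is symmetric, so the 99% equal-tailed interval is β₀ = 11.4 ± z·2.65 with z = 2.576.
Half-width: 2.576 × 2.65 = 6.83.
11.4 − 6.83 = 4.57; 11.4 + 6.83 = 18.23.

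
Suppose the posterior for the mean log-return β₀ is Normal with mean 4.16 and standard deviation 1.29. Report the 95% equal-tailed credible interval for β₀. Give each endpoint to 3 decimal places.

[1.632, 6.688]

The posterior is symmetric, so the 95% equal-tailed interval is β₀ = 4.16 ± z·1.29 with z = 1.960.
Half-width: 1.960 × 1.29 = 2.528.
4.16 − 2.528 = 1.632; 4.16 + 2.528 = 6.688.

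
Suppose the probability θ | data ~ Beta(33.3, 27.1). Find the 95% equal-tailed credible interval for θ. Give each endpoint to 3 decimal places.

[0.426, 0.674]

Posterior: Beta(33.3, 27.1).
Equal-tailed 95% interval: the 0.025 and 0.975 quantiles of Beta(33.3, 27.1).
Posterior mean ≈ 0.551, SD ≈ 0.063; a Normal approximation gives roughly [0.427, 0.676].
Exact: F⁻¹(0.025) = 0.426; F⁻¹(0.975) = 0.674.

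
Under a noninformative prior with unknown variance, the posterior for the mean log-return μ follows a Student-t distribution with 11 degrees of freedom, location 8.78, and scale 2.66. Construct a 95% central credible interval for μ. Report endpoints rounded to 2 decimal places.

[2.93, 14.63]

The t_11 distribution is symmetric; the 95% interval is 8.78 ± t·2.66 with t_{0.975,11} = 2.201.
Half-width: 2.201 × 2.66 = 5.85.
8.78 − 5.85 = 2.93; 8.78 + 5.85 = 14.63.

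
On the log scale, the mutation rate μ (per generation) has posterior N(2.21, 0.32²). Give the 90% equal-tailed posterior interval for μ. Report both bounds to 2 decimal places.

On the log scale the 90% interval is 2.21 ± 1.645 × 0.32 = [1.6836, 2.7364].
Exponentiate: [e^1.6836, e^2.7364] = [5.39, 15.43].

[5.39, 15.43]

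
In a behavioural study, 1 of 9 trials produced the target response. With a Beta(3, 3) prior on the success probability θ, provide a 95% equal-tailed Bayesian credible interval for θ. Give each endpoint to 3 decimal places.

[0.084, 0.508]

Posterior: Beta(3+1, 3+8) = Beta(4, 11).
Equal-tailed 95% interval: the 0.025 and 0.975 quantiles of Beta(4, 11).
Posterior mean ≈ 0.267, SD ≈ 0.111; a Normal approximation gives roughly [0.050, 0.483].
Exact: F⁻¹(0.025) = 0.084; F⁻¹(0.975) = 0.508.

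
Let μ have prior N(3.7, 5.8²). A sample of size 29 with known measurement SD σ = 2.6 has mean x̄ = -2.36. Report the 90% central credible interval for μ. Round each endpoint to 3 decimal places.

Posterior precision = 1/5.8² + 29/2.6² = 0.0297 + 4.2899 = 4.3197, so posterior SD = 0.4811.
Posterior mean = (3.7/5.8² + 29·-2.36/2.6²) / 4.3197 = -2.3183.
Interval: -2.3183 ± 1.645 × 0.4811 → [-3.110, -1.527].

[-3.110, -1.527]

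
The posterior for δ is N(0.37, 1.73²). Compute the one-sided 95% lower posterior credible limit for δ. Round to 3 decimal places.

Need L with P(δ ≥ L) = 0.95: L = 0.37 − z_{0.05}·1.73.
z = 1.645; L = 0.37 − 1.645 × 1.73 = -2.476.

-2.476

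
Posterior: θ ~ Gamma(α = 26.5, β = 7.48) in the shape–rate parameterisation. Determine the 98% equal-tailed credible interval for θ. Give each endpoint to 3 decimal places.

[2.140, 5.337]

Posterior: Gamma(shape 26.5, rate 7.48).
Equal-tailed 98% interval: Gamma(26.5, 7.48) quantiles at 0.01 and 0.99.
Posterior mean ≈ 3.543, SD ≈ 0.688; a Normal approximation gives roughly [1.942, 5.144].
Exact: lower = 2.140; upper = 5.337.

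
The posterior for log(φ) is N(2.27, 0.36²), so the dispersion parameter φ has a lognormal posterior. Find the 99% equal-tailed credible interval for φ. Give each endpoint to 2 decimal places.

[3.83, 24.47]

On the log scale the 99% interval is 2.27 ± 2.576 × 0.36 = [1.3427, 3.1973].
Exponentiate: [e^1.3427, e^3.1973] = [3.83, 24.47].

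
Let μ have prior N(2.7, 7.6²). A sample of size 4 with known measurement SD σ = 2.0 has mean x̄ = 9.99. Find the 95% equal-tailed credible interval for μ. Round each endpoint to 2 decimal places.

[7.92, 11.81]

Posterior precision = 1/7.6² + 4/2.0² = 0.0173 + 1.0000 = 1.0173, so posterior SD = 0.9915.
Posterior mean = (2.7/7.6² + 4·9.99/2.0²) / 1.0173 = 9.8659.
Interval: 9.8659 ± 1.960 × 0.9915 → [7.92, 11.81].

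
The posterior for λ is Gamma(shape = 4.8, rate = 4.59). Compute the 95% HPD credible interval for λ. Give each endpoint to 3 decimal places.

[0.240, 1.991]

The posterior is unimodal and skewed, so the HPD interval has equal density at both endpoints and is the shortest 95% interval.
Solving f(0.240) = f(1.991) with F(1.991) − F(0.240) = 0.95 gives [0.240, 1.991].
For comparison, the equal-tailed interval is [0.330, 2.168]; the HPD is narrower and shifted toward the mode.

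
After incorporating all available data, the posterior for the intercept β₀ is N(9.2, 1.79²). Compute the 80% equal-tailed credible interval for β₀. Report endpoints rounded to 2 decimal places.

The posterior is symmetric, so the 80% equal-tailed interval is β₀ = 9.2 ± z·1.79 with z = 1.282.
Half-width: 1.282 × 1.79 = 2.29.
9.2 − 2.29 = 6.91; 9.2 + 2.29 = 11.49.

[6.91, 11.49]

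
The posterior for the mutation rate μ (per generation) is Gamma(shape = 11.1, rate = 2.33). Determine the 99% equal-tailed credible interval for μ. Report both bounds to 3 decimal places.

[1.881, 9.243]

Posterior: Gamma(shape 11.1, rate 2.33).
Equal-tailed 99% interval: Gamma(11.1, 2.33) quantiles at 0.005 and 0.995.
Posterior mean ≈ 4.764, SD ≈ 1.430; a Normal approximation gives roughly [1.081, 8.447].
Exact: lower = 1.881; upper = 9.243.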